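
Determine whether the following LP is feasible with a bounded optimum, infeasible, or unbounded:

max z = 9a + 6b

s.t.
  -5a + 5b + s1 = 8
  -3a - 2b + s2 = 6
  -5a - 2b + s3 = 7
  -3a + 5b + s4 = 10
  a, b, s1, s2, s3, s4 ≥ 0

Unbounded (objective can increase without bound)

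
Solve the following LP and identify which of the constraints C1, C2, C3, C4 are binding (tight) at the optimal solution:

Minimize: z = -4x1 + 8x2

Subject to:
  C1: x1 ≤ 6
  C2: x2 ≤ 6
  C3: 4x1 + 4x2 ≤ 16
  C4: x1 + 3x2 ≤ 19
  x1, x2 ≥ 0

At x1 = 4, x2 = 0, compute slack b - a·x for each constraint:
  C1: 6 − 4 = 2  (slack)
  C2: 6 − 0 = 6  (slack)
  C3: 16 − 16 = 0  (binding)
  C4: 19 − 4 = 15  (slack)

Optimal: x1 = 4, x2 = 0
Binding: C3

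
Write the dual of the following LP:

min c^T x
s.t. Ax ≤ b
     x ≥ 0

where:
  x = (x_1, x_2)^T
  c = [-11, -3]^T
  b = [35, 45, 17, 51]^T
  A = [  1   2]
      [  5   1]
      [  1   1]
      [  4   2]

Primal min cᵀx s.t. Ax ≤ b, x ≥ 0  →  Dual max −bᵀy s.t. Aᵀy ≥ −c, y ≥ 0.

Maximize: z = -35y1 - 45y2 - 17y3 - 51y4

Subject to:
  y1 + 5y2 + y3 + 4y4 ≥ 11
  2y1 + y2 + y3 + 2y4 ≥ 3
  y1, y2, y3, y4 ≥ 0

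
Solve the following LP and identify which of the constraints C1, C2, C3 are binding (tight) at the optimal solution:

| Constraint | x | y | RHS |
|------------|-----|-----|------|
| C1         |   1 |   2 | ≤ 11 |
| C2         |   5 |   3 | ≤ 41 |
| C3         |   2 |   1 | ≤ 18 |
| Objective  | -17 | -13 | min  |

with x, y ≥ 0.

At x = 7, y = 2, compute slack b - a·x for each constraint:
  C1: 11 − 11 = 0  (binding)
  C2: 41 − 41 = 0  (binding)
  C3: 18 − 16 = 2  (slack)

Optimal: x = 7, y = 2
Binding: C1, C2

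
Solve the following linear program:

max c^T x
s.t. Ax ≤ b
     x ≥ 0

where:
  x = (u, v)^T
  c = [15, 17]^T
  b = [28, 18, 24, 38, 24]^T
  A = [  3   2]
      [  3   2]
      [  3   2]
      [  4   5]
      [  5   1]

Evaluate the objective at each vertex of the feasible region:
  z(0, 0) = 0
  z(4.8, 0) = 72
  z(4.286, 2.571) = 108
  z(2, 6) = 132  ←
  z(0, 7.6) = 129.2
The maximum is at u = 2, v = 6.

u = 2, v = 6, z = 132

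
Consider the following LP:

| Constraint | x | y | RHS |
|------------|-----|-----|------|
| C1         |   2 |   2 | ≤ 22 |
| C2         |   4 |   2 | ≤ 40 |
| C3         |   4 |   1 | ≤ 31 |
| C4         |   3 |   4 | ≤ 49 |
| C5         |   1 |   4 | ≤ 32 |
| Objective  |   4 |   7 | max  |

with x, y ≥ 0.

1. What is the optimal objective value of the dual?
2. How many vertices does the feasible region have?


1. 65
2. 5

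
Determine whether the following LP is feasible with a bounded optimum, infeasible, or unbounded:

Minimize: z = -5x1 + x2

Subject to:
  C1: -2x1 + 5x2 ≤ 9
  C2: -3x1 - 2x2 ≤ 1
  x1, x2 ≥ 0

Unbounded (objective can decrease without bound)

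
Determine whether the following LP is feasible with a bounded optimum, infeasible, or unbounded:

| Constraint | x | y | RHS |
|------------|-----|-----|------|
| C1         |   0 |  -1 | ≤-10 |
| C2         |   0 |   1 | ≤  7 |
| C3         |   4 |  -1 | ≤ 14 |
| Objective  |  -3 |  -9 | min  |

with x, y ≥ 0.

Infeasible (no feasible solution exists)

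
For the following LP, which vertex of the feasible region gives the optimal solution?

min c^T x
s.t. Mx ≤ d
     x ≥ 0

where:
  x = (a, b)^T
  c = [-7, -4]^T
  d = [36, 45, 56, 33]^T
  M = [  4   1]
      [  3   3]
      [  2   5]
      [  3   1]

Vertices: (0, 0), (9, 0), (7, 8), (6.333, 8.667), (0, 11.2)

Evaluate the objective at each vertex of the feasible region:
  z(0, 0) = 0
  z(9, 0) = -63
  z(7, 8) = -81  ←
  z(6.333, 8.667) = -79
  z(0, 11.2) = -44.8
The minimum is at a = 7, b = 8.

(7, 8)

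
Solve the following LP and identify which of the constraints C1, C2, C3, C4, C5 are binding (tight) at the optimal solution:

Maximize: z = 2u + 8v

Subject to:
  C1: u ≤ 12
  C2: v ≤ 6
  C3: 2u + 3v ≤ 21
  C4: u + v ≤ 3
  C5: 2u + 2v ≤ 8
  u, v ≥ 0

At u = 0, v = 3, compute slack b - a·x for each constraint:
  C1: 12 − 0 = 12  (slack)
  C2: 6 − 3 = 3  (slack)
  C3: 21 − 9 = 12  (slack)
  C4: 3 − 3 = 0  (binding)
  C5: 8 − 6 = 2  (slack)

Optimal: u = 0, v = 3
Binding: C4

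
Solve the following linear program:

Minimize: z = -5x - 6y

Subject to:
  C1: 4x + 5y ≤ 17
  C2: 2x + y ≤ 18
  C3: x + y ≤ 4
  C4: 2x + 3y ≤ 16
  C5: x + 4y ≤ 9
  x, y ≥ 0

Evaluate the objective at each vertex of the feasible region:
  z(0, 0) = 0
  z(4, 0) = -20
  z(3, 1) = -21  ←
  z(2.091, 1.727) = -20.82
  z(0, 2.25) = -13.5
The minimum is at x = 3, y = 1.

x = 3, y = 1, z = -21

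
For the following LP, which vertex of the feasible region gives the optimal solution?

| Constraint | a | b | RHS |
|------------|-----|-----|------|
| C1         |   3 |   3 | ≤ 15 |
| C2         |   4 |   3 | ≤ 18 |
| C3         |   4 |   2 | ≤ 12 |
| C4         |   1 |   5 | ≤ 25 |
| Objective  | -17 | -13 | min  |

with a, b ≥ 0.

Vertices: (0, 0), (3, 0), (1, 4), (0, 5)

Evaluate the objective at each vertex of the feasible region:
  z(0, 0) = 0
  z(3, 0) = -51
  z(1, 4) = -69  ←
  z(0, 5) = -65
The minimum is at a = 1, b = 4.

(1, 4)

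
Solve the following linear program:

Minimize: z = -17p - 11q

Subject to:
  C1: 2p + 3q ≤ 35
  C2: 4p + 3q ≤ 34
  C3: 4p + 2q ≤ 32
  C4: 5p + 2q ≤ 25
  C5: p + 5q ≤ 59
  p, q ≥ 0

Evaluate the objective at each vertex of the feasible region:
  z(0, 0) = 0
  z(5, 0) = -85
  z(1, 10) = -127  ←
  z(0, 11.33) = -124.7
The minimum is at p = 1, q = 10.

p = 1, q = 10, z = -127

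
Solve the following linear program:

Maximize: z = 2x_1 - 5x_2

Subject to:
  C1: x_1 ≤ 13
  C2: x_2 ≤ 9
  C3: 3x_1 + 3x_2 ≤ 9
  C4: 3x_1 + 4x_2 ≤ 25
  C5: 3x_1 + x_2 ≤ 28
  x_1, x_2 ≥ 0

Evaluate the objective at each vertex of the feasible region:
  z(0, 0) = 0
  z(3, 0) = 6  ←
  z(0, 3) = -15
The maximum is at x_1 = 3, x_2 = 0.

x_1 = 3, x_2 = 0, z = 6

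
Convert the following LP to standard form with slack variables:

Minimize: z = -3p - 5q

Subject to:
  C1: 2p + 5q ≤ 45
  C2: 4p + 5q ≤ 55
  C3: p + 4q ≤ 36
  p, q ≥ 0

min z = -3p - 5q

s.t.
  2p + 5q + s1 = 45
  4p + 5q + s2 = 55
  p + 4q + s3 = 36
  p, q, s1, s2, s3 ≥ 0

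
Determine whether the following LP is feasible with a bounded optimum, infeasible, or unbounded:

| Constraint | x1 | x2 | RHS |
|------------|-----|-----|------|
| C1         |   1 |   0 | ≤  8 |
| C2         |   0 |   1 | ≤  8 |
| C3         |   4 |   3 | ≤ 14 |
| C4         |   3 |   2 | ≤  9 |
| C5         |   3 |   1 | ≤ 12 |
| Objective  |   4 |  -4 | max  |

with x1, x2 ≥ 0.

Feasible with a bounded optimal solution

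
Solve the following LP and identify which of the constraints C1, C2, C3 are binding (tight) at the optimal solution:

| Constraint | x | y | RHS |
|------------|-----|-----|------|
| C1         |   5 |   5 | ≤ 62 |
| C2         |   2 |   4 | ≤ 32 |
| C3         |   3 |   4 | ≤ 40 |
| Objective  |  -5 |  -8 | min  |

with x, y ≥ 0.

At x = 8, y = 4, compute slack b - a·x for each constraint:
  C1: 62 − 60 = 2  (slack)
  C2: 32 − 32 = 0  (binding)
  C3: 40 − 40 = 0  (binding)

Optimal: x = 8, y = 4
Binding: C2, C3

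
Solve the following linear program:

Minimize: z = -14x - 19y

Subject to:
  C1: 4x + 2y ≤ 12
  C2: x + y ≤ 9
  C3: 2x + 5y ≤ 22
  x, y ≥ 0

Evaluate the objective at each vertex of the feasible region:
  z(0, 0) = 0
  z(3, 0) = -42
  z(1, 4) = -90  ←
  z(0, 4.4) = -83.6
The minimum is at x = 1, y = 4.

x = 1, y = 4, z = -90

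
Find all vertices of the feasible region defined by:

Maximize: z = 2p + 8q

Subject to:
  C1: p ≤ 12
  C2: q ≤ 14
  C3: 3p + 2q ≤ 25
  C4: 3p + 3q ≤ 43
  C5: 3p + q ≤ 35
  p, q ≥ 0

(0, 0), (8.333, 0), (0, 12.5)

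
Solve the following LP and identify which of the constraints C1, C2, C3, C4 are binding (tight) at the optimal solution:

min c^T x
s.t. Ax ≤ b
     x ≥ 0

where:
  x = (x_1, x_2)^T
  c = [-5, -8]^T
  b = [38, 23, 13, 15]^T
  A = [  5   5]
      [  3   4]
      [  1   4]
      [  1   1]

At x_1 = 5, x_2 = 2, compute slack b - a·x for each constraint:
  C1: 38 − 35 = 3  (slack)
  C2: 23 − 23 = 0  (binding)
  C3: 13 − 13 = 0  (binding)
  C4: 15 − 7 = 8  (slack)

Optimal: x_1 = 5, x_2 = 2
Binding: C2, C3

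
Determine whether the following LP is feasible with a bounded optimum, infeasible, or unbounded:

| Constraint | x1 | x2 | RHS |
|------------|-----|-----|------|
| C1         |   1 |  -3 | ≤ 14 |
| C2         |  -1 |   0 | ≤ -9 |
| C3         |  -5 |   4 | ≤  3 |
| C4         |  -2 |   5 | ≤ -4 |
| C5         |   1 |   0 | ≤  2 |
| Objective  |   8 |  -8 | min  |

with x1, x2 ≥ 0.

Infeasible (no feasible solution exists)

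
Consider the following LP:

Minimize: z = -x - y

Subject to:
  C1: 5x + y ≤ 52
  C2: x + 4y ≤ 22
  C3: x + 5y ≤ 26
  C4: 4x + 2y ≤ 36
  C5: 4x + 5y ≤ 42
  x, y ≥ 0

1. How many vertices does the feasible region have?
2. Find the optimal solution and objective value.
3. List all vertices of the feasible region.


1. 5
2. x = 8, y = 2, z = -10
3. (0, 0), (9, 0), (8, 2), (5.333, 4.133), (0, 5.2)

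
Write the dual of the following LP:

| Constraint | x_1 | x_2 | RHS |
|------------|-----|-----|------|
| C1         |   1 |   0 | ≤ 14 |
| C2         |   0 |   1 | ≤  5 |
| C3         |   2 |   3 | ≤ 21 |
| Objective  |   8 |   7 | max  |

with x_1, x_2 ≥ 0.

Primal max cᵀx s.t. Ax ≤ b, x ≥ 0  →  Dual min bᵀy s.t. Aᵀy ≥ c, y ≥ 0.

Minimize: z = 14y1 + 5y2 + 21y3

Subject to:
  y1 + 2y3 ≥ 8
  y2 + 3y3 ≥ 7
  y1, y2, y3 ≥ 0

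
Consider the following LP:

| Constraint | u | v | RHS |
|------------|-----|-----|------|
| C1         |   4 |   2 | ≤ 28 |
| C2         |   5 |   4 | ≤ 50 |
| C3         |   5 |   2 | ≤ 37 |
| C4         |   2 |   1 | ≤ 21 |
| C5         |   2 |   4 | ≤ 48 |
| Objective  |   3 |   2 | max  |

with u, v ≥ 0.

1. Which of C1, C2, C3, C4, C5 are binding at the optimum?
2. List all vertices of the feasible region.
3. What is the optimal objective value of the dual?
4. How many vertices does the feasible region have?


1. C1, C2
2. (0, 0), (7, 0), (2, 10), (0.6667, 11.67), (0, 12)
3. 26
4. 5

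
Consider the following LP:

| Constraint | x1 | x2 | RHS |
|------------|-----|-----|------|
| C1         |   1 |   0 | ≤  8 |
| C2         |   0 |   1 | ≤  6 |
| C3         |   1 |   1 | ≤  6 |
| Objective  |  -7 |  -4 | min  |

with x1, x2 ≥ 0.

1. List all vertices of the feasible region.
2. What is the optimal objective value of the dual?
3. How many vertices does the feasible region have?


1. (0, 0), (6, 0), (0, 6)
2. -42
3. 3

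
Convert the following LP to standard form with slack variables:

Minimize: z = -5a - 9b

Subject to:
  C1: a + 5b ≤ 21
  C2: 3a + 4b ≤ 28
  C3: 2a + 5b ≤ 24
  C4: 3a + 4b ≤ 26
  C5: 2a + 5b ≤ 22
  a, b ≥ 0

min z = -5a - 9b

s.t.
  a + 5b + s1 = 21
  3a + 4b + s2 = 28
  2a + 5b + s3 = 24
  3a + 4b + s4 = 26
  2a + 5b + s5 = 22
  a, b, s1, s2, s3, s4, s5 ≥ 0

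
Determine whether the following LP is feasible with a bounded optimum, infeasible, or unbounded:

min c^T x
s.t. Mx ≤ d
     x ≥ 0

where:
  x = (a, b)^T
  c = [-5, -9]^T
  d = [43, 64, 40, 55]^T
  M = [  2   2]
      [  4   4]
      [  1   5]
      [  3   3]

Feasible with a bounded optimal solution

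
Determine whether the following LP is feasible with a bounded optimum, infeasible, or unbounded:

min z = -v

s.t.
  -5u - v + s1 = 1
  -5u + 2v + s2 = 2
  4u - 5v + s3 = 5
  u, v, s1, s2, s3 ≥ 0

Unbounded (objective can decrease without bound)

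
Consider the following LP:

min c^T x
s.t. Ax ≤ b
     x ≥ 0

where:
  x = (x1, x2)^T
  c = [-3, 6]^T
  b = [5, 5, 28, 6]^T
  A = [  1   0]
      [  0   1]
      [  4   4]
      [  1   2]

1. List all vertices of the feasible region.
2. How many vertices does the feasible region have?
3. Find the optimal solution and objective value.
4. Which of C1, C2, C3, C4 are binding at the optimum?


1. (0, 0), (5, 0), (5, 0.5), (0, 3)
2. 4
3. x1 = 5, x2 = 0, z = -15
4. C1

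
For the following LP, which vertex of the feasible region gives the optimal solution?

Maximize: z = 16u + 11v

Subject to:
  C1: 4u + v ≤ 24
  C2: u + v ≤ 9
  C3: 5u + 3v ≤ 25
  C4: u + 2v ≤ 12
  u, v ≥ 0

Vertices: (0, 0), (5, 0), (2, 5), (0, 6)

Evaluate the objective at each vertex of the feasible region:
  z(0, 0) = 0
  z(5, 0) = 80
  z(2, 5) = 87  ←
  z(0, 6) = 66
The maximum is at u = 2, v = 5.

(2, 5)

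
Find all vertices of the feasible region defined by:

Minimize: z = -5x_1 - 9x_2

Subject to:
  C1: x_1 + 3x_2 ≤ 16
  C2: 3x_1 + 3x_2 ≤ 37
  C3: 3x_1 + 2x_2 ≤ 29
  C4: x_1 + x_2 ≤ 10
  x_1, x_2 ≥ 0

(0, 0), (9.667, 0), (9, 1), (7, 3), (0, 5.333)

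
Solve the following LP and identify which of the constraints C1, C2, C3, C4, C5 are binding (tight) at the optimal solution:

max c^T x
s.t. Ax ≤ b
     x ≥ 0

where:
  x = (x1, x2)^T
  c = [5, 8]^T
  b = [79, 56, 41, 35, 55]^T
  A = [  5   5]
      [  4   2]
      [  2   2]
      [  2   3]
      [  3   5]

At x1 = 10, x2 = 5, compute slack b - a·x for each constraint:
  C1: 79 − 75 = 4  (slack)
  C2: 56 − 50 = 6  (slack)
  C3: 41 − 30 = 11  (slack)
  C4: 35 − 35 = 0  (binding)
  C5: 55 − 55 = 0  (binding)

Optimal: x1 = 10, x2 = 5
Binding: C4, C5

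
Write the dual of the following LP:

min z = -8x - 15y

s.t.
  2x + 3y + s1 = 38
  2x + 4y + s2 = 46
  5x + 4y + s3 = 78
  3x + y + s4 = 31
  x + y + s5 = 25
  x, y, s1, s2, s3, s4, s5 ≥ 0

Primal min cᵀx s.t. Ax ≤ b, x ≥ 0  →  Dual max −bᵀy s.t. Aᵀy ≥ −c, y ≥ 0.

Maximize: z = -38y1 - 46y2 - 78y3 - 31y4 - 25y5

Subject to:
  2y1 + 2y2 + 5y3 + 3y4 + y5 ≥ 8
  3y1 + 4y2 + 4y3 + y4 + y5 ≥ 15
  y1, y2, y3, y4, y5 ≥ 0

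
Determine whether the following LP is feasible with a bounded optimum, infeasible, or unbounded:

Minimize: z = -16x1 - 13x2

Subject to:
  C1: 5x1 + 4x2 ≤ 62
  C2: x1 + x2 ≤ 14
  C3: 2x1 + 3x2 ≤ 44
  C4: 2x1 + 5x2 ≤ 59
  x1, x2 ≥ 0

Feasible with a bounded optimal solution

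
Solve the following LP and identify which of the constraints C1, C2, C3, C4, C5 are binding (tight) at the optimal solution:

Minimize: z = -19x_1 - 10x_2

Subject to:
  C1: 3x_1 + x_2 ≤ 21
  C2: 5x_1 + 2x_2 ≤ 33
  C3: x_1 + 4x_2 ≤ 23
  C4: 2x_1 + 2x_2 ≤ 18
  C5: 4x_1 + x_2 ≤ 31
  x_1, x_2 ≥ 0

At x_1 = 5, x_2 = 4, compute slack b - a·x for each constraint:
  C1: 21 − 19 = 2  (slack)
  C2: 33 − 33 = 0  (binding)
  C3: 23 − 21 = 2  (slack)
  C4: 18 − 18 = 0  (binding)
  C5: 31 − 24 = 7  (slack)

Optimal: x_1 = 5, x_2 = 4
Binding: C2, C4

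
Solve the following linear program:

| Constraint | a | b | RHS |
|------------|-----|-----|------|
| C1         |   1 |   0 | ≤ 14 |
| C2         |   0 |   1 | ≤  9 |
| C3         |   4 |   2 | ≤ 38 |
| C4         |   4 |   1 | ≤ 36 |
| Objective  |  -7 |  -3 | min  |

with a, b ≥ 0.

Evaluate the objective at each vertex of the feasible region:
  z(0, 0) = 0
  z(9, 0) = -63
  z(8.5, 2) = -65.5  ←
  z(5, 9) = -62
  z(0, 9) = -27
The minimum is at a = 8.5, b = 2.

a = 8.5, b = 2, z = -65.5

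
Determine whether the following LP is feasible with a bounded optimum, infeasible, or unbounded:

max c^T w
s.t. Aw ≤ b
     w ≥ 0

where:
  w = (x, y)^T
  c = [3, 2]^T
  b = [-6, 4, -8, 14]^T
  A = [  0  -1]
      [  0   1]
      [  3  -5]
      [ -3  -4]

Infeasible (no feasible solution exists)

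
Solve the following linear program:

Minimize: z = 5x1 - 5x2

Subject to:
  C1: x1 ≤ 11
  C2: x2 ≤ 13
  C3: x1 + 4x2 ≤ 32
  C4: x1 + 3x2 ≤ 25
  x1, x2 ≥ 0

Evaluate the objective at each vertex of the feasible region:
  z(0, 0) = 0
  z(11, 0) = 55
  z(11, 4.667) = 31.67
  z(4, 7) = -15
  z(0, 8) = -40  ←
The minimum is at x1 = 0, x2 = 8.

x1 = 0, x2 = 8, z = -40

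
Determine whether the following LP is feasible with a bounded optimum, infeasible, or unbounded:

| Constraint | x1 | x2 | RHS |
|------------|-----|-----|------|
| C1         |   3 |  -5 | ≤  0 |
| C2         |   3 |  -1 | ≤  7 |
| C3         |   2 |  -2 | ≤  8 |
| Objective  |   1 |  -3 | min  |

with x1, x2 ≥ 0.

Unbounded (objective can decrease without bound)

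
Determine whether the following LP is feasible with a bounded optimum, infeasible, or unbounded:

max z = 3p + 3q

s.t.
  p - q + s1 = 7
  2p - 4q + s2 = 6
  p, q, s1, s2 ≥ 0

Unbounded (objective can increase without bound)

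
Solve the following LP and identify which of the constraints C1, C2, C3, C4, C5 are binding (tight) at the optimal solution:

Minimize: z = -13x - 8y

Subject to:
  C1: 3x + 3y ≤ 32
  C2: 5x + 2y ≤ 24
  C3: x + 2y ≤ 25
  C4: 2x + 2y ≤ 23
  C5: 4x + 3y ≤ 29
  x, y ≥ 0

At x = 2, y = 7, compute slack b - a·x for each constraint:
  C1: 32 − 27 = 5  (slack)
  C2: 24 − 24 = 0  (binding)
  C3: 25 − 16 = 9  (slack)
  C4: 23 − 18 = 5  (slack)
  C5: 29 − 29 = 0  (binding)

Optimal: x = 2, y = 7
Binding: C2, C5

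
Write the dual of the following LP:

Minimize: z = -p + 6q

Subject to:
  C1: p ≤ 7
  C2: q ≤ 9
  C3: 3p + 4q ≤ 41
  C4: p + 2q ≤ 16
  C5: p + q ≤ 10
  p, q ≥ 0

Primal min cᵀx s.t. Ax ≤ b, x ≥ 0  →  Dual max −bᵀy s.t. Aᵀy ≥ −c, y ≥ 0.

Maximize: z = -7y1 - 9y2 - 41y3 - 16y4 - 10y5

Subject to:
  y1 + 3y3 + y4 + y5 ≥ 1
  y2 + 4y3 + 2y4 + y5 ≥ -6
  y1, y2, y3, y4, y5 ≥ 0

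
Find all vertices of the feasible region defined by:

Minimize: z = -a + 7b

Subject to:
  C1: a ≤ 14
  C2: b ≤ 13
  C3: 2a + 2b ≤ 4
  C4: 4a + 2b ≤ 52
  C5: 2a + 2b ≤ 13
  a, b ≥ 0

(0, 0), (2, 0), (0, 2)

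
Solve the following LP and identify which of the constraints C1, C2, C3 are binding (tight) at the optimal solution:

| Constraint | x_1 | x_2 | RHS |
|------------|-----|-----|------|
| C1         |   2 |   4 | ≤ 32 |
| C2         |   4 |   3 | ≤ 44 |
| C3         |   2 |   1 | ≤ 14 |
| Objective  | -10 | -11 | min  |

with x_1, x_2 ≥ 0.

At x_1 = 4, x_2 = 6, compute slack b - a·x for each constraint:
  C1: 32 − 32 = 0  (binding)
  C2: 44 − 34 = 10  (slack)
  C3: 14 − 14 = 0  (binding)

Optimal: x_1 = 4, x_2 = 6
Binding: C1, C3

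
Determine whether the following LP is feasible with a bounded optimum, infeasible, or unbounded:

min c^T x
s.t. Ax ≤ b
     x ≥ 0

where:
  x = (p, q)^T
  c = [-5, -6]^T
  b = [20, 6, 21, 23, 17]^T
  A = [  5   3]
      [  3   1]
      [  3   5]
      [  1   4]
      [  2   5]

Feasible with a bounded optimal solution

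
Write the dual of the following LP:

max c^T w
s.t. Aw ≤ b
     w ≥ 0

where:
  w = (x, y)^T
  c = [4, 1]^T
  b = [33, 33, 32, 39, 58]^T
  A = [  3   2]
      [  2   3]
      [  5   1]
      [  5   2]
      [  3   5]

Primal max cᵀx s.t. Ax ≤ b, x ≥ 0  →  Dual min bᵀy s.t. Aᵀy ≥ c, y ≥ 0.

Minimize: z = 33y1 + 33y2 + 32y3 + 39y4 + 58y5

Subject to:
  3y1 + 2y2 + 5y3 + 5y4 + 3y5 ≥ 4
  2y1 + 3y2 + y3 + 2y4 + 5y5 ≥ 1
  y1, y2, y3, y4, y5 ≥ 0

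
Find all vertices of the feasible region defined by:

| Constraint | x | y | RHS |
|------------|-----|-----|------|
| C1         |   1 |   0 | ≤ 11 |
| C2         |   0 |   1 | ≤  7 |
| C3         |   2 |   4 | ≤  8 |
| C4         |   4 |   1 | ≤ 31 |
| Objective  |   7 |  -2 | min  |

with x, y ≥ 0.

(0, 0), (4, 0), (0, 2)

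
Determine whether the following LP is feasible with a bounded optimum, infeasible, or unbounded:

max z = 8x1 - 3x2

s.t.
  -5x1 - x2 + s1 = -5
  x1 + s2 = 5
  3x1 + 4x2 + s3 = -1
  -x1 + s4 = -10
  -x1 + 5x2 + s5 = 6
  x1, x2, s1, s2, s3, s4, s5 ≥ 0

Infeasible (no feasible solution exists)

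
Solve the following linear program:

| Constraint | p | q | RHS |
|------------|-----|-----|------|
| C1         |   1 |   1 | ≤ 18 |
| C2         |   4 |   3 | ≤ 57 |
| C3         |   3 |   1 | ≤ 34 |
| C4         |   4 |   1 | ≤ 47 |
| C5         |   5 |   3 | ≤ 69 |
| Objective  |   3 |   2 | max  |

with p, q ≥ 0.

Evaluate the objective at each vertex of the feasible region:
  z(0, 0) = 0
  z(11.33, 0) = 34
  z(9, 7) = 41  ←
  z(3, 15) = 39
  z(0, 18) = 36
The maximum is at p = 9, q = 7.

p = 9, q = 7, z = 41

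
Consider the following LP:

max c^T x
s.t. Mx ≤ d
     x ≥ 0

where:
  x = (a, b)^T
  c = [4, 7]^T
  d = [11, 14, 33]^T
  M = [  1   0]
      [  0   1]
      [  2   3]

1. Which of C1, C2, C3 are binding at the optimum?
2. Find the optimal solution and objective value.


1. C3
2. a = 0, b = 11, z = 77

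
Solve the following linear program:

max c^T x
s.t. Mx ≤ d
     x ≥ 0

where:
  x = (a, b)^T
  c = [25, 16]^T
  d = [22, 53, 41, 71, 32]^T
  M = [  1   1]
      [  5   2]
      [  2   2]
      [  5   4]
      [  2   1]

Evaluate the objective at each vertex of the feasible region:
  z(0, 0) = 0
  z(10.6, 0) = 265
  z(7, 9) = 319  ←
  z(0, 17.75) = 284
The maximum is at a = 7, b = 9.

a = 7, b = 9, z = 319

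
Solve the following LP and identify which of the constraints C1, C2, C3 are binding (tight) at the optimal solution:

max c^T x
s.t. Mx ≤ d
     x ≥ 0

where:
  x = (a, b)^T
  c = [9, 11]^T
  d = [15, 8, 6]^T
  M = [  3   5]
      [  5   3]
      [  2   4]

At a = 1, b = 1, compute slack b - a·x for each constraint:
  C1: 15 − 8 = 7  (slack)
  C2: 8 − 8 = 0  (binding)
  C3: 6 − 6 = 0  (binding)

Optimal: a = 1, b = 1
Binding: C2, C3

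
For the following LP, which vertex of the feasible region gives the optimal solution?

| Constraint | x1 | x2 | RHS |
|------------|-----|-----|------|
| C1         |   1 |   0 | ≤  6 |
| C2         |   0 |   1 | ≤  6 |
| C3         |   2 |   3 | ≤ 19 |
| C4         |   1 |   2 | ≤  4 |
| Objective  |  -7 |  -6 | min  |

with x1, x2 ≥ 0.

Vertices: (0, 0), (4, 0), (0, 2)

Evaluate the objective at each vertex of the feasible region:
  z(0, 0) = 0
  z(4, 0) = -28  ←
  z(0, 2) = -12
The minimum is at x1 = 4, x2 = 0.

(4, 0)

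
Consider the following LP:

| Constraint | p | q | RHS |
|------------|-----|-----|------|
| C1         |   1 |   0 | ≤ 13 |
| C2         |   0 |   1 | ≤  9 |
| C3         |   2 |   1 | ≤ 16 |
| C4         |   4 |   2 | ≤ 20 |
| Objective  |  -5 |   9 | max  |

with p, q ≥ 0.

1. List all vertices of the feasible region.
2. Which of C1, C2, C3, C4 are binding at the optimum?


1. (0, 0), (5, 0), (0.5, 9), (0, 9)
2. C2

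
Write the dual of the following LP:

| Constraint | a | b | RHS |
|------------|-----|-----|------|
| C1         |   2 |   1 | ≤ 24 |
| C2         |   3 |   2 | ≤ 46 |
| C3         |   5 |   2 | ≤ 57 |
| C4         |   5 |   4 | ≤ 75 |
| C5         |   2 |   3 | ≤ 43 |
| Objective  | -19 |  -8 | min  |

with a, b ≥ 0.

Primal min cᵀx s.t. Ax ≤ b, x ≥ 0  →  Dual max −bᵀy s.t. Aᵀy ≥ −c, y ≥ 0.

Maximize: z = -24y1 - 46y2 - 57y3 - 75y4 - 43y5

Subject to:
  2y1 + 3y2 + 5y3 + 5y4 + 2y5 ≥ 19
  y1 + 2y2 + 2y3 + 4y4 + 3y5 ≥ 8
  y1, y2, y3, y4, y5 ≥ 0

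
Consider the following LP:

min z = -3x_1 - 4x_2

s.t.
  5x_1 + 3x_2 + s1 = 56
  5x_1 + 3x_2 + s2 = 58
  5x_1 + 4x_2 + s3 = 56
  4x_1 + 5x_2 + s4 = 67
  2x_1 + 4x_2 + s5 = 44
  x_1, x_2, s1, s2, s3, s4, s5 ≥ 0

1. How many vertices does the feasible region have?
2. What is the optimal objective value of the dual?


1. 4
2. -48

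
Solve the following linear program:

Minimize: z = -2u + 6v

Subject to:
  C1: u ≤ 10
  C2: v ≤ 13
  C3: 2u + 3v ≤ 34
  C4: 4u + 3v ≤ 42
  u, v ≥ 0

Evaluate the objective at each vertex of the feasible region:
  z(0, 0) = 0
  z(10, 0) = -20  ←
  z(10, 0.6667) = -16
  z(4, 8.667) = 44
  z(0, 11.33) = 68
The minimum is at u = 10, v = 0.

u = 10, v = 0, z = -20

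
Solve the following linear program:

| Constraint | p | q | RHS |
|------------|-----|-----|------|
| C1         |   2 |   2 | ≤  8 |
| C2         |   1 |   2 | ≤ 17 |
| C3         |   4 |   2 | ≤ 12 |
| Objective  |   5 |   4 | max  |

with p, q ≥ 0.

Evaluate the objective at each vertex of the feasible region:
  z(0, 0) = 0
  z(3, 0) = 15
  z(2, 2) = 18  ←
  z(0, 4) = 16
The maximum is at p = 2, q = 2.

p = 2, q = 2, z = 18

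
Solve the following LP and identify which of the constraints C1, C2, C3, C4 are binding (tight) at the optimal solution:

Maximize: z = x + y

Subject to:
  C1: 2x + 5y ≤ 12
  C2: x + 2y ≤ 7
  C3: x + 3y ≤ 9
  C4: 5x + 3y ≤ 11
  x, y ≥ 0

At x = 1, y = 2, compute slack b - a·x for each constraint:
  C1: 12 − 12 = 0  (binding)
  C2: 7 − 5 = 2  (slack)
  C3: 9 − 7 = 2  (slack)
  C4: 11 − 11 = 0  (binding)

Optimal: x = 1, y = 2
Binding: C1, C4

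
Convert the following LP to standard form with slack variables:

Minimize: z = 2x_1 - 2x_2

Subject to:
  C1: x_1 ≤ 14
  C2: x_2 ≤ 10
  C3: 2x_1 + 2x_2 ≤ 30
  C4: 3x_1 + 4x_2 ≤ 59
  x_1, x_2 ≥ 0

min z = 2x_1 - 2x_2

s.t.
  x_1 + s1 = 14
  x_2 + s2 = 10
  2x_1 + 2x_2 + s3 = 30
  3x_1 + 4x_2 + s4 = 59
  x_1, x_2, s1, s2, s3, s4 ≥ 0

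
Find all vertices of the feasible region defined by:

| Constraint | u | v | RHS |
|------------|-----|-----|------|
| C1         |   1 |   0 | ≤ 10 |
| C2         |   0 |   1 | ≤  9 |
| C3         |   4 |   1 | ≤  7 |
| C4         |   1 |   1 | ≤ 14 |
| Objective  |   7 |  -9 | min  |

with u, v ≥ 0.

(0, 0), (1.75, 0), (0, 7)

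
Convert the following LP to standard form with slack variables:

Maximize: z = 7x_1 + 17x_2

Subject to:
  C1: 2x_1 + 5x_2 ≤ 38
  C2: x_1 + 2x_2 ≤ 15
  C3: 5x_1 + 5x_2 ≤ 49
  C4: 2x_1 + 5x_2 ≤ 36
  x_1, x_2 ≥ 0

max z = 7x_1 + 17x_2

s.t.
  2x_1 + 5x_2 + s1 = 38
  x_1 + 2x_2 + s2 = 15
  5x_1 + 5x_2 + s3 = 49
  2x_1 + 5x_2 + s4 = 36
  x_1, x_2, s1, s2, s3, s4 ≥ 0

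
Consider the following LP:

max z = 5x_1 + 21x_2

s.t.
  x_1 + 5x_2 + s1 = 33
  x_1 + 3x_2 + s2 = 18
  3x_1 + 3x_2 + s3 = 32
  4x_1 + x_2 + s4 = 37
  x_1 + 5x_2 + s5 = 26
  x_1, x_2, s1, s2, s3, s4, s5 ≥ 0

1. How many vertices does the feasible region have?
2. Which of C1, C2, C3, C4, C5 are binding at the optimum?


1. 6
2. C2, C5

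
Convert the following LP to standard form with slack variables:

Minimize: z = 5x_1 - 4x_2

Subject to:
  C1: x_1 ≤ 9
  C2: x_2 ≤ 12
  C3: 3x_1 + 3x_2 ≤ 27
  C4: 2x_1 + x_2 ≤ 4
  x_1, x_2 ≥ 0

min z = 5x_1 - 4x_2

s.t.
  x_1 + s1 = 9
  x_2 + s2 = 12
  3x_1 + 3x_2 + s3 = 27
  2x_1 + x_2 + s4 = 4
  x_1, x_2, s1, s2, s3, s4 ≥ 0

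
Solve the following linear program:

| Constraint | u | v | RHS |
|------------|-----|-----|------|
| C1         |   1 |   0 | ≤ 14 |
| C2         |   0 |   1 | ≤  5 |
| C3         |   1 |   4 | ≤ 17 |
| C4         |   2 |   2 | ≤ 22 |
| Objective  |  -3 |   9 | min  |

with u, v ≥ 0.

Evaluate the objective at each vertex of the feasible region:
  z(0, 0) = 0
  z(11, 0) = -33  ←
  z(9, 2) = -9
  z(0, 4.25) = 38.25
The minimum is at u = 11, v = 0.

u = 11, v = 0, z = -33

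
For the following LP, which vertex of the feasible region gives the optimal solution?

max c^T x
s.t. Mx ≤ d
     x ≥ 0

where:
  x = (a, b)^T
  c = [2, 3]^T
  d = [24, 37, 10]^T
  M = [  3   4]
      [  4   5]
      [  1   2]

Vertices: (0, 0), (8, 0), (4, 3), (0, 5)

Evaluate the objective at each vertex of the feasible region:
  z(0, 0) = 0
  z(8, 0) = 16
  z(4, 3) = 17  ←
  z(0, 5) = 15
The maximum is at a = 4, b = 3.

(4, 3)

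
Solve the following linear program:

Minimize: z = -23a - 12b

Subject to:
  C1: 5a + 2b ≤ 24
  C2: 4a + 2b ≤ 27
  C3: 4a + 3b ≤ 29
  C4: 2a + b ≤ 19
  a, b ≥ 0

Evaluate the objective at each vertex of the feasible region:
  z(0, 0) = 0
  z(4.8, 0) = -110.4
  z(2, 7) = -130  ←
  z(0, 9.667) = -116
The minimum is at a = 2, b = 7.

a = 2, b = 7, z = -130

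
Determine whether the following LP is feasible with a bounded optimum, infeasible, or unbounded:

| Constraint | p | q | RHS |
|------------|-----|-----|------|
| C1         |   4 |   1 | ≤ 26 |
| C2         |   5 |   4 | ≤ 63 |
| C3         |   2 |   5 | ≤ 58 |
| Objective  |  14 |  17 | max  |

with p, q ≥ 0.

Feasible with a bounded optimal solution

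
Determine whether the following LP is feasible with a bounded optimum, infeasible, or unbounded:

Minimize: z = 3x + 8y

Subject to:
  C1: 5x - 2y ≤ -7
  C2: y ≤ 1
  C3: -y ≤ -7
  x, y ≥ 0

Infeasible (no feasible solution exists)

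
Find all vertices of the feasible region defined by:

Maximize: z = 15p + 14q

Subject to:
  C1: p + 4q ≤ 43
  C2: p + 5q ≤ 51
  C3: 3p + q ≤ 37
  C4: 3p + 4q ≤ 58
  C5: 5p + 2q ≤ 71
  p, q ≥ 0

(0, 0), (12.33, 0), (10, 7), (7.818, 8.636), (0, 10.2)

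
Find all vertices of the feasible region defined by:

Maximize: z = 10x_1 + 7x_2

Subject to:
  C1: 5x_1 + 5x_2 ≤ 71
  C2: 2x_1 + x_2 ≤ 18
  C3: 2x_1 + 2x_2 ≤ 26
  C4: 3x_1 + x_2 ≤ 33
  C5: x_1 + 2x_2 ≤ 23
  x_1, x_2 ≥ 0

(0, 0), (9, 0), (5, 8), (3, 10), (0, 11.5)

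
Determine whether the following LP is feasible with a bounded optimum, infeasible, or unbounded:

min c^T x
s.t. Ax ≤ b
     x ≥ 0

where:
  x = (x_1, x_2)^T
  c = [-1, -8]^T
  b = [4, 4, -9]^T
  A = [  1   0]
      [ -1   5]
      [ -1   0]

Infeasible (no feasible solution exists)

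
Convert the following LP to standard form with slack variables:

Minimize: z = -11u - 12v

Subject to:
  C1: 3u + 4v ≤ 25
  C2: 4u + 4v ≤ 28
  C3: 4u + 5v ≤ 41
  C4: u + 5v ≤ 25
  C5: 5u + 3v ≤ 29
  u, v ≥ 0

min z = -11u - 12v

s.t.
  3u + 4v + s1 = 25
  4u + 4v + s2 = 28
  4u + 5v + s3 = 41
  u + 5v + s4 = 25
  5u + 3v + s5 = 29
  u, v, s1, s2, s3, s4, s5 ≥ 0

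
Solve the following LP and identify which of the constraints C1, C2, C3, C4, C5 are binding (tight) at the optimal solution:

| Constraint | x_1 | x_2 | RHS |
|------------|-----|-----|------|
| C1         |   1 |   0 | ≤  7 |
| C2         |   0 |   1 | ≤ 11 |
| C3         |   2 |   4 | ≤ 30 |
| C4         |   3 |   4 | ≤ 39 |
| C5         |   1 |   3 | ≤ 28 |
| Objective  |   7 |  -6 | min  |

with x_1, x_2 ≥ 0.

At x_1 = 0, x_2 = 7.5, compute slack b - a·x for each constraint:
  C1: 7 − 0 = 7  (slack)
  C2: 11 − 7.5 = 3.5  (slack)
  C3: 30 − 30 = 0  (binding)
  C4: 39 − 30 = 9  (slack)
  C5: 28 − 22.5 = 5.5  (slack)

Optimal: x_1 = 0, x_2 = 7.5
Binding: C3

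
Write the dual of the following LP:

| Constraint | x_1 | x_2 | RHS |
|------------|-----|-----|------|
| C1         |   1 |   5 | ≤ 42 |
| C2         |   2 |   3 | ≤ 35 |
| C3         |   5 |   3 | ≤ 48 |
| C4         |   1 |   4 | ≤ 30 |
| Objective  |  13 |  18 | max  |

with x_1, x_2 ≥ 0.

Primal max cᵀx s.t. Ax ≤ b, x ≥ 0  →  Dual min bᵀy s.t. Aᵀy ≥ c, y ≥ 0.

Minimize: z = 42y1 + 35y2 + 48y3 + 30y4

Subject to:
  y1 + 2y2 + 5y3 + y4 ≥ 13
  5y1 + 3y2 + 3y3 + 4y4 ≥ 18
  y1, y2, y3, y4 ≥ 0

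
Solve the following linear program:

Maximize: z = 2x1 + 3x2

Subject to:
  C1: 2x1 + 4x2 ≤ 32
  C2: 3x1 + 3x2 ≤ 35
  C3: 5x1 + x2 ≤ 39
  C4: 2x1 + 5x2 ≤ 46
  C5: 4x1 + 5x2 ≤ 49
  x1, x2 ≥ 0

Evaluate the objective at each vertex of the feasible region:
  z(0, 0) = 0
  z(7.8, 0) = 15.6
  z(6.952, 4.238) = 26.62
  z(6, 5) = 27  ←
  z(0, 8) = 24
The maximum is at x1 = 6, x2 = 5.

x1 = 6, x2 = 5, z = 27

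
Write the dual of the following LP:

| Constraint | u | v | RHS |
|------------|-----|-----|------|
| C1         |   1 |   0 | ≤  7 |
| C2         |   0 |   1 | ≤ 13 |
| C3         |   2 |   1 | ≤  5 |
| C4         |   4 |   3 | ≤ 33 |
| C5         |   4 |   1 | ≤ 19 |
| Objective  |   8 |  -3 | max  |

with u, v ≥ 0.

Primal max cᵀx s.t. Ax ≤ b, x ≥ 0  →  Dual min bᵀy s.t. Aᵀy ≥ c, y ≥ 0.

Minimize: z = 7y1 + 13y2 + 5y3 + 33y4 + 19y5

Subject to:
  y1 + 2y3 + 4y4 + 4y5 ≥ 8
  y2 + y3 + 3y4 + y5 ≥ -3
  y1, y2, y3, y4, y5 ≥ 0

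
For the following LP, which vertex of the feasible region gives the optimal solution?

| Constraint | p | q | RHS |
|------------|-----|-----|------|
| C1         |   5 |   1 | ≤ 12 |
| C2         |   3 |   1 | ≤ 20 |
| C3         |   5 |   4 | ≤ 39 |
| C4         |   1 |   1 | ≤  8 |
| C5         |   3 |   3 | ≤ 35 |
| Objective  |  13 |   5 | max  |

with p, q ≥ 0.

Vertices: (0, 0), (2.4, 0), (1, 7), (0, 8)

Evaluate the objective at each vertex of the feasible region:
  z(0, 0) = 0
  z(2.4, 0) = 31.2
  z(1, 7) = 48  ←
  z(0, 8) = 40
The maximum is at p = 1, q = 7.

(1, 7)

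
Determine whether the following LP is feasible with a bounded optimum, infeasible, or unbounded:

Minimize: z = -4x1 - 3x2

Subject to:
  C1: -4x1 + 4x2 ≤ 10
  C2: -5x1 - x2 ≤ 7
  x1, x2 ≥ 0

Unbounded (objective can decrease without bound)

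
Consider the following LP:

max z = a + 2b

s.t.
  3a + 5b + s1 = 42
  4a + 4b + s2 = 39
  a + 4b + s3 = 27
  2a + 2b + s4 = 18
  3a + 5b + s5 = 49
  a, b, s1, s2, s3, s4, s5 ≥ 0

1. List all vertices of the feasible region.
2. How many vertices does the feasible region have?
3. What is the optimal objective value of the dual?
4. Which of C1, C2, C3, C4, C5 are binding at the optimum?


1. (0, 0), (9, 0), (3, 6), (0, 6.75)
2. 4
3. 15
4. C3, C4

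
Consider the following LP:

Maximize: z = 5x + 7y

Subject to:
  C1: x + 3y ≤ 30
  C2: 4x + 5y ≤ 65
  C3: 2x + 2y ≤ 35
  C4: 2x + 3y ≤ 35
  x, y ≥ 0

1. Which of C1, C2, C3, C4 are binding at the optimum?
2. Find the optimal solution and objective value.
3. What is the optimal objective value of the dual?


1. C2, C4
2. x = 10, y = 5, z = 85
3. 85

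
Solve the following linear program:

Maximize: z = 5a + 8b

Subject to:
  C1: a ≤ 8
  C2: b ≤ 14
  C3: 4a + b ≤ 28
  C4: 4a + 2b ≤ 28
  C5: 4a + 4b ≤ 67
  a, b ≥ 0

Evaluate the objective at each vertex of the feasible region:
  z(0, 0) = 0
  z(7, 0) = 35
  z(0, 14) = 112  ←
The maximum is at a = 0, b = 14.

a = 0, b = 14, z = 112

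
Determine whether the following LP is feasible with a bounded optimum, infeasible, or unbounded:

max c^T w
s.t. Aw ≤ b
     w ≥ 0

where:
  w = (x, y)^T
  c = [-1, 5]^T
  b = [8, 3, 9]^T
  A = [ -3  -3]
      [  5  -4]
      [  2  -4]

Unbounded (objective can increase without bound)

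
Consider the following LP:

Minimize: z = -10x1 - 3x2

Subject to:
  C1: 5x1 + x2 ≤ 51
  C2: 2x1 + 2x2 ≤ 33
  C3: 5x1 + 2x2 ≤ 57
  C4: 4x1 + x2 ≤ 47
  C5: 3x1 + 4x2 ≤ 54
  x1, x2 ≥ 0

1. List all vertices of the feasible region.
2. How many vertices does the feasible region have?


1. (0, 0), (10.2, 0), (9, 6), (8.571, 7.071), (0, 13.5)
2. 5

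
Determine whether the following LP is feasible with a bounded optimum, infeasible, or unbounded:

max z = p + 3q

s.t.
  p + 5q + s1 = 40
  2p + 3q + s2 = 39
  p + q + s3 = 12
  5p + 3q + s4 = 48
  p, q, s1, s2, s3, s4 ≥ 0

Feasible with a bounded optimal solution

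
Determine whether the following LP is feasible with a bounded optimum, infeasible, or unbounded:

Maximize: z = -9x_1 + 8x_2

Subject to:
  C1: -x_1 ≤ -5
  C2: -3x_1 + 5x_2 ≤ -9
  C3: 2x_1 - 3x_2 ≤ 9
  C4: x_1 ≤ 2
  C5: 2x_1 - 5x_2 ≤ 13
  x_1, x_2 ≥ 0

Infeasible (no feasible solution exists)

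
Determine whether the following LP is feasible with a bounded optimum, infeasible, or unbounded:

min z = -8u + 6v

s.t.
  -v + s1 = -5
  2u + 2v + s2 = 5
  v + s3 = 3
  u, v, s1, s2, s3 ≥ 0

Infeasible (no feasible solution exists)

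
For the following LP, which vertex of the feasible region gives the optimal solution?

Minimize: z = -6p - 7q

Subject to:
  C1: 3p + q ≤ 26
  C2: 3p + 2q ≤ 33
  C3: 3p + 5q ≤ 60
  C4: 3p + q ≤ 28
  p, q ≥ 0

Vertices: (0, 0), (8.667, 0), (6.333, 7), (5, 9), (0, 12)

Evaluate the objective at each vertex of the feasible region:
  z(0, 0) = 0
  z(8.667, 0) = -52
  z(6.333, 7) = -87
  z(5, 9) = -93  ←
  z(0, 12) = -84
The minimum is at p = 5, q = 9.

(5, 9)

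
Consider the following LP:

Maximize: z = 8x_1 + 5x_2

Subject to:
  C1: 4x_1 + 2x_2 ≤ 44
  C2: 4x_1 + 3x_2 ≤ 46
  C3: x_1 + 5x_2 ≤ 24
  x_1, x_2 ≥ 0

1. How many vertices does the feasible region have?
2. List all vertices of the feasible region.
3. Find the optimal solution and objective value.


1. 5
2. (0, 0), (11, 0), (10, 2), (9.294, 2.941), (0, 4.8)
3. x_1 = 10, x_2 = 2, z = 90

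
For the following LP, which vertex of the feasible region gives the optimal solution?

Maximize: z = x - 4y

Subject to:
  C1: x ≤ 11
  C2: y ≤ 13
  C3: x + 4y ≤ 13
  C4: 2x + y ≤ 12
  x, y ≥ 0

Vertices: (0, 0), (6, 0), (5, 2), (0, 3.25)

Evaluate the objective at each vertex of the feasible region:
  z(0, 0) = 0
  z(6, 0) = 6  ←
  z(5, 2) = -3
  z(0, 3.25) = -13
The maximum is at x = 6, y = 0.

(6, 0)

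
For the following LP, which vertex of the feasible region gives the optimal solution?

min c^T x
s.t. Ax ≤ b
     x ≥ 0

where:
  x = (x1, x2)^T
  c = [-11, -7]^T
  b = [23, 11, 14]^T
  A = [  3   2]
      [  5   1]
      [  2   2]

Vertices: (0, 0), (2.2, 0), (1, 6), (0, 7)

Evaluate the objective at each vertex of the feasible region:
  z(0, 0) = 0
  z(2.2, 0) = -24.2
  z(1, 6) = -53  ←
  z(0, 7) = -49
The minimum is at x1 = 1, x2 = 6.

(1, 6)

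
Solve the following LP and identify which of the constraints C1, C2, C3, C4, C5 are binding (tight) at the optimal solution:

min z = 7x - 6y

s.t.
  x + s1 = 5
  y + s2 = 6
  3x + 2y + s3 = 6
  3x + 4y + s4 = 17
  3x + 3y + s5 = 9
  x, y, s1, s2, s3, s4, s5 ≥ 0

At x = 0, y = 3, compute slack b - a·x for each constraint:
  C1: 5 − 0 = 5  (slack)
  C2: 6 − 3 = 3  (slack)
  C3: 6 − 6 = 0  (binding)
  C4: 17 − 12 = 5  (slack)
  C5: 9 − 9 = 0  (binding)

Optimal: x = 0, y = 3
Binding: C3, C5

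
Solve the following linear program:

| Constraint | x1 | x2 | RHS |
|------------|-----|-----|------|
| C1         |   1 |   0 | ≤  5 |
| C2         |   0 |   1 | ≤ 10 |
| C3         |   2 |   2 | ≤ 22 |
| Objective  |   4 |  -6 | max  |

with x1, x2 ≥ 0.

Evaluate the objective at each vertex of the feasible region:
  z(0, 0) = 0
  z(5, 0) = 20  ←
  z(5, 6) = -16
  z(1, 10) = -56
  z(0, 10) = -60
The maximum is at x1 = 5, x2 = 0.

x1 = 5, x2 = 0, z = 20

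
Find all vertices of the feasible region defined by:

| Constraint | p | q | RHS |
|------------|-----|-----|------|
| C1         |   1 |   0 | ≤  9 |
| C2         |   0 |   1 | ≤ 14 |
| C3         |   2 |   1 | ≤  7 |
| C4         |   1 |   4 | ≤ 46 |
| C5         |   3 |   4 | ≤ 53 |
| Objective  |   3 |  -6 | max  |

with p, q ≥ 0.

(0, 0), (3.5, 0), (0, 7)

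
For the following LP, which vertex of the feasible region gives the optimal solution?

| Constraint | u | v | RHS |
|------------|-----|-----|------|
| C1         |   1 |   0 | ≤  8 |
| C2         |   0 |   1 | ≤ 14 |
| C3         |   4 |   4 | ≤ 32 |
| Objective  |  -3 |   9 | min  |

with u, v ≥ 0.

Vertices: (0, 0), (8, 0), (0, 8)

Evaluate the objective at each vertex of the feasible region:
  z(0, 0) = 0
  z(8, 0) = -24  ←
  z(0, 8) = 72
The minimum is at u = 8, v = 0.

(8, 0)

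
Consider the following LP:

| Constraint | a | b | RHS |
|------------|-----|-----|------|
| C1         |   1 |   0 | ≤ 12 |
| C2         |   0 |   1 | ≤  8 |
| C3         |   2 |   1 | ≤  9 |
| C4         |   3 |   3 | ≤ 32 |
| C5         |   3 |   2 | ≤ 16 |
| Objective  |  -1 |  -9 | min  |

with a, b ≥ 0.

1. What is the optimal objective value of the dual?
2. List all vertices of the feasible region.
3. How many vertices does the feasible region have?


1. -72
2. (0, 0), (4.5, 0), (2, 5), (0, 8)
3. 4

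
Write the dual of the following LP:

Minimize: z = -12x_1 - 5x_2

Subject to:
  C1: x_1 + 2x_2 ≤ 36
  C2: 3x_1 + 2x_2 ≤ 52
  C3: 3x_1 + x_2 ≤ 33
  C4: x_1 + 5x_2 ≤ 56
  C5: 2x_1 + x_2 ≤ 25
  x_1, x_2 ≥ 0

Primal min cᵀx s.t. Ax ≤ b, x ≥ 0  →  Dual max −bᵀy s.t. Aᵀy ≥ −c, y ≥ 0.

Maximize: z = -36y1 - 52y2 - 33y3 - 56y4 - 25y5

Subject to:
  y1 + 3y2 + 3y3 + y4 + 2y5 ≥ 12
  2y1 + 2y2 + y3 + 5y4 + y5 ≥ 5
  y1, y2, y3, y4, y5 ≥ 0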